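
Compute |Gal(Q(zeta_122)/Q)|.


|Gal(Q(zeta_122)/Q)| = phi(122)
= 60

60


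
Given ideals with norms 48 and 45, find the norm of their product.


N(IJ) = N(I) * N(J)
= 48 * 45
= 2160

2160


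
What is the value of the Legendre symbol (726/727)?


p = 727 is prime, so compute (726/727) with the reciprocity algorithm (Jacobi-symbol steps: pull out 2s via (2/n), flip via reciprocity, reduce):
  pull out 2: (2/727) = +1  (since 727 mod 8 = 7)
  reciprocity: (363/727) -> -(727/363)
  reduce: (1/363)
  (1/363) = 1
Product of signs = -1
(726/727) = -1

-1


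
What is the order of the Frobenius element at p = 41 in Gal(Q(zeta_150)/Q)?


The Frobenius at p in Gal(Q(zeta_n)/Q) = (Z/nZ)* is the class of p, so its order is ord_150(41), the smallest k >= 1 with 41^k = 1 mod 150.
n = 150 = 2 * 3 * 5^2, phi(150) = 40; the order divides phi(n).
Divisors of 40: 1, 2, 4, 5, 8, 10, 20, 40
Repeated squaring mod 150: 41^1 = 41, 41^2 = 31, 41^4 = 61, 41^8 = 121, 41^16 = 91, 41^32 = 31
Test divisors in increasing order:
  k=1: 41^1 = 41 mod 150
  k=2: 41^2 = 31 mod 150
  k=4: 41^4 = 61 mod 150
  k=5: 41^5 = 61 * 41 = 101 mod 150
  k=8: 41^8 = 121 mod 150
  k=10: 41^10 = 121 * 31 = 1 mod 150  <- first divisor giving 1
Order = 10

10


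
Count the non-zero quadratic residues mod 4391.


For prime p, the number of non-zero quadratic residues is (p-1)/2.
= (4391-1)/2
= 2195

2195


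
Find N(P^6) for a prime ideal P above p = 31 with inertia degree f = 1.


N(P^a) = p^(a*f)
= 31^(6*1)
= 31^6
= 887503681

887503681


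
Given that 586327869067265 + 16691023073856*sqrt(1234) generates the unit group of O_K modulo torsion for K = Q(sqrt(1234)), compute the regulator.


epsilon = 586327869067265 + 16691023073856*sqrt(1234)
= 1.1727e+15
R = ln(1.1727e+15)
= 34.6980

34.6980


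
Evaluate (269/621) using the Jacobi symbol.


Compute (269/621) via quadratic reciprocity:
  reciprocity: (269/621) -> +(621/269)
  reduce: (83/269)
  reciprocity: (83/269) -> +(269/83)
  reduce: (20/83)
  pull out 2: (2/83) = -1  (since 83 mod 8 = 3)
  pull out 2: (2/83) = -1  (since 83 mod 8 = 3)
  reciprocity: (5/83) -> +(83/5)
  reduce: (3/5)
  reciprocity: (3/5) -> +(5/3)
  reduce: (2/3)
  pull out 2: (2/3) = -1  (since 3 mod 8 = 3)
  (1/3) = 1
Product of signs = -1

-1


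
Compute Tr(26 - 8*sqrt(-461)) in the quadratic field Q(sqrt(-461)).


Tr(a + b*sqrt(d)) = (a + b*sqrt(d)) + (a - b*sqrt(d)) = 2a
= 2 * (26)
= 52

52


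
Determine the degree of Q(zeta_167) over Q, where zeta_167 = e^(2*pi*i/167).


The degree equals Euler's totient phi(167).
167 = 167
phi(167) = 166

166


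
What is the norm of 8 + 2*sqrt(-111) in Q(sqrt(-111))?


N(a + b*sqrt(d)) = a^2 - d*b^2
= (8)^2 - (-111)*(2)^2
= 64 + 444
= 508

508


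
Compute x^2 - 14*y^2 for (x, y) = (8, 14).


x^2 - d*y^2
= 8^2 - 14*14^2
= 64 - 2744
= -2680

-2680


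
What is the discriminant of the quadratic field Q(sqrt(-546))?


For K = Q(sqrt(d)) with d squarefree: disc(K) = d if d = 1 mod 4, and disc(K) = 4d if d = 2 or 3 mod 4.
Here d = -546, and d mod 4 = 2.
d = 2 mod 4, not 1 (O_K = Z[sqrt(d)]), so disc(K) = 4d = 4 * (-546) = -2184

-2184


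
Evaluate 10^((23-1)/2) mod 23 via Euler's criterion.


p = 23 is prime and the exponent is (p-1)/2 = 11, so by Euler's criterion 10^11 = (10/23) = +1 or -1 mod 23.
Compute by square-and-multiply:
  11 = 8 + 2 + 1 (binary 1011)
  Repeated squaring mod 23: 10^1 = 10, 10^2 = 8, 10^4 = 18, 10^8 = 2
  10^11 = 10^8 * 10^2 * 10^1 = 2 * 8 * 10 mod 23
    2 * 8 = 16 = 16 mod 23
    16 * 10 = 160 = 22 mod 23
  10^11 = 22 mod 23
Result 22 = p - 1 = -1 mod 23: 10 is a quadratic non-residue mod 23. As a residue in [0, p-1] the value is 22.
10^11 mod 23 = 22

22


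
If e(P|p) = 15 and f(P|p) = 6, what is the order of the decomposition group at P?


|D_P| = e * f
= 15 * 6
= 90

90


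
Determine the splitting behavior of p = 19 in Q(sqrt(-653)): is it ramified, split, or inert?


K = Q(sqrt(-653)). Since d mod 4 = 3, disc(K) = -2612.
Check p | disc: -2612 mod 19 = 10.
p does not divide disc. Compute Legendre symbol (d/p):
12^((19-1)/2) mod 19 = -1
(d/p) = -1, so p is inert: (p) stays prime with e=1, f=2, g=1.
Therefore p is inert.

inert


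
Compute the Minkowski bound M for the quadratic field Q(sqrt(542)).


d = 542, d mod 4 = 2, so disc(K) = 4d = 2168; |disc(K)| = 2168
Real quadratic field, so n = 2, s = r2 = 0, r1 = 2
M = (n!/n^n) * (4/pi)^s * sqrt(|disc(K)|) = (2!/2^2) * (4/pi)^0 * sqrt(2168)
= 0.5 * 1.000000 * 46.561787
= 23.2809

23.2809


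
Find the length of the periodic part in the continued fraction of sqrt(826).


Run the CF algorithm for sqrt(826).
a_0 = floor(sqrt(826)) = 28; set m_0=0, q_0=1.
Recurrence: m' = q*a - m,  q' = (d - m'^2)/q,  a' = floor((a_0 + m')/q').
  step 1: m=28, q=42, a=1
  step 2: m=14, q=15, a=2
  step 3: m=16, q=38, a=1
  step 4: m=22, q=9, a=5
  step 5: m=23, q=33, a=1
  step 6: m=10, q=22, a=1
  step 7: m=12, q=31, a=1
  step 8: m=19, q=15, a=3
  step 9: m=26, q=10, a=5
  step 10: m=24, q=25, a=2
  step 11: m=26, q=6, a=9
  step 12: m=28, q=7, a=8
  step 13: m=28, q=6, a=9
  step 14: m=26, q=25, a=2
  step 15: m=24, q=10, a=5
  step 16: m=26, q=15, a=3
  step 17: m=19, q=31, a=1
  step 18: m=12, q=22, a=1
  step 19: m=10, q=33, a=1
  step 20: m=23, q=9, a=5
  step 21: m=22, q=38, a=1
  step 22: m=16, q=15, a=2
  step 23: m=14, q=42, a=1
  step 24: m=28, q=1, a=56
a_24 = 2*a_0 = 56, so the period closes here.
sqrt(826) = [28; 1, 2, 1, 5, 1, 1, 1, 3, 5, 2, 9, 8, 9, 2, 5, 3, 1, 1, 1, 5, 1, 2, 1, 56]
Period length = 24

24


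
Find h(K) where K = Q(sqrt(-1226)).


K = Q(sqrt(-1226)). d mod 4 = 2, so D = disc(K) = 4d = -4904
h(K) equals the number of primitive reduced positive-definite forms (a, b, c) = a*x^2 + b*x*y + c*y^2 with b^2 - 4ac = D,
where reduced means |b| <= a <= c, with b >= 0 whenever |b| = a or a = c, and primitive means gcd(a, b, c) = 1.
Reduced forces 3a^2 <= |D| = 4904, so 1 <= a <= 40; b must have the parity of D, and c = (b^2 - D)/(4a) must be an integer >= a.
Enumerate a = 1..40, b in [-a, a]:
  a=1: (1, 0, 1226)  [1]
  a=2: (2, 0, 613)  [1]
  a=3: (3, -2, 409), (3, 2, 409)  [2]
  a=4: none
  a=5: (5, -4, 246), (5, 4, 246)  [2]
  a=6: (6, -4, 205), (6, 4, 205)  [2]
  a=7..8: none
  a=9: (9, -8, 138), (9, 8, 138)  [2]
  a=10: (10, -4, 123), (10, 4, 123)  [2]
  a=11..12: none
  a=13: (13, -6, 95), (13, 6, 95)  [2]
  a=14: none
  a=15: (15, -14, 85), (15, -4, 82), (15, 4, 82), (15, 14, 85)  [4]
  a=16: none
  a=17: (17, -14, 75), (17, 14, 75)  [2]
  a=18: (18, -8, 69), (18, 8, 69)  [2]
  a=19: (19, -6, 65), (19, 6, 65)  [2]
  a=20..22: none
  a=23: (23, -8, 54), (23, 8, 54)  [2]
  a=24: none
  a=25: (25, -14, 51), (25, 14, 51)  [2]
  a=26: (26, -20, 51), (26, 20, 51)  [2]
  a=27: (27, -8, 46), (27, 8, 46)  [2]
  a=28..29: none
  a=30: (30, -16, 43), (30, -4, 41), (30, 4, 41), (30, 16, 43)  [4]
  a=31: (31, -26, 45), (31, 26, 45)  [2]
  a=32..33: none
  a=34: (34, -20, 39), (34, 20, 39)  [2]
  a=35..37: none
  a=38: (38, -32, 39), (38, 32, 39)  [2]
  a=39..40: none
Total reduced forms: 1 + 1 + 2 + 2 + 2 + 2 + 2 + 2 + 4 + 2 + 2 + 2 + 2 + 2 + 2 + 2 + 4 + 2 + 2 + 2 = 42
h = 42

42


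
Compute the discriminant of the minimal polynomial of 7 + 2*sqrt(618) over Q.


The element 7 + 2*sqrt(618) has minimal polynomial:
x^2 - 14*x - 2423
Discriminant = (-14)^2 - 4*(-2423)
= 196 + 9692
= 9888

9888


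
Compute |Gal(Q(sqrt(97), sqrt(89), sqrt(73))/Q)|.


The 3 square roots of distinct primes are multiplicatively independent over Q,
so [K:Q] = 2^3 and Gal(K/Q) is isomorphic to (Z/2Z)^3.
|Gal| = 2^3 = 8

8


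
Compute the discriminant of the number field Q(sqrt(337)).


For K = Q(sqrt(d)) with d squarefree: disc(K) = d if d = 1 mod 4, and disc(K) = 4d if d = 2 or 3 mod 4.
Here d = 337, and d mod 4 = 1.
d = 1 mod 4 (O_K = Z[(1+sqrt(d))/2]), so disc(K) = d = 337

337


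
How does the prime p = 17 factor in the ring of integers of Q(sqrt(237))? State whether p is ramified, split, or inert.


K = Q(sqrt(237)). Since d mod 4 = 1, disc(K) = 237.
Check p | disc: 237 mod 17 = 16.
p does not divide disc. Compute Legendre symbol (d/p):
16^((17-1)/2) mod 17 = 1
(d/p) = 1, so p splits: (p) = P*P' with e=1, f=1, g=2.
Therefore p is split.

split


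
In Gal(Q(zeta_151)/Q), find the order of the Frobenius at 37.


The Frobenius at p in Gal(Q(zeta_n)/Q) = (Z/nZ)* is the class of p, so its order is ord_151(37), the smallest k >= 1 with 37^k = 1 mod 151.
n = 151 = 151, phi(151) = 150; the order divides phi(n).
Divisors of 150: 1, 2, 3, 5, 6, 10, 15, 25, 30, 50, 75, 150
Repeated squaring mod 151: 37^1 = 37, 37^2 = 10, 37^4 = 100, 37^8 = 34, 37^16 = 99, 37^32 = 137, 37^64 = 45, 37^128 = 62
Test divisors in increasing order:
  k=1: 37^1 = 37 mod 151
  k=2: 37^2 = 10 mod 151
  k=3: 37^3 = 10 * 37 = 68 mod 151
  k=5: 37^5 = 100 * 37 = 76 mod 151
  k=6: 37^6 = 100 * 10 = 94 mod 151
  k=10: 37^10 = 34 * 10 = 38 mod 151
  k=15: 37^15 = 34 * 100 * 10 * 37 = 19 mod 151
  k=25: 37^25 = 99 * 34 * 37 = 118 mod 151
  k=30: 37^30 = 99 * 34 * 100 * 10 = 59 mod 151
  k=50: 37^50 = 137 * 99 * 10 = 32 mod 151
  k=75: 37^75 = 45 * 34 * 10 * 37 = 1 mod 151  <- first divisor giving 1
Order = 75

75


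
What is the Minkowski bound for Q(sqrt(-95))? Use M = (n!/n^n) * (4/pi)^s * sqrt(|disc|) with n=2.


d = -95, d mod 4 = 1, so disc(K) = d = -95; |disc(K)| = 95
Imaginary quadratic field, so n = 2, s = r2 = 1, r1 = 0
M = (n!/n^n) * (4/pi)^s * sqrt(|disc(K)|) = (2!/2^2) * (4/pi)^1 * sqrt(95)
= 0.5 * 1.273240 * 9.746794
= 6.2050

6.2050


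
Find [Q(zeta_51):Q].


The degree equals Euler's totient phi(51).
51 = 3 * 17
phi(51) = 32

32


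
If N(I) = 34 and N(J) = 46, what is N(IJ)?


N(IJ) = N(I) * N(J)
= 34 * 46
= 1564

1564


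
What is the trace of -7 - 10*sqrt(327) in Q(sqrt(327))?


Tr(a + b*sqrt(d)) = (a + b*sqrt(d)) + (a - b*sqrt(d)) = 2a
= 2 * (-7)
= -14

-14


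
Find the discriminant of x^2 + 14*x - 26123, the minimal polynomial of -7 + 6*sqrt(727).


The element -7 + 6*sqrt(727) has minimal polynomial:
x^2 + 14*x - 26123
Discriminant = (14)^2 - 4*(-26123)
= 196 + 104492
= 104688

104688


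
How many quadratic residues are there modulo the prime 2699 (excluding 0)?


For prime p, the number of non-zero quadratic residues is (p-1)/2.
= (2699-1)/2
= 1349

1349


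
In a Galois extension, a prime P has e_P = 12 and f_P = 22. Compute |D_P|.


|D_P| = e * f
= 12 * 22
= 264

264


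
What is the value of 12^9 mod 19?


p = 19 is prime and the exponent is (p-1)/2 = 9, so by Euler's criterion 12^9 = (12/19) = +1 or -1 mod 19.
Compute by square-and-multiply:
  9 = 8 + 1 (binary 1001)
  Repeated squaring mod 19: 12^1 = 12, 12^2 = 11, 12^4 = 7, 12^8 = 11
  12^9 = 12^8 * 12^1 = 11 * 12 mod 19
    11 * 12 = 132 = 18 mod 19
  12^9 = 18 mod 19
Result 18 = p - 1 = -1 mod 19: 12 is a quadratic non-residue mod 19. As a residue in [0, p-1] the value is 18.
12^9 mod 19 = 18

18


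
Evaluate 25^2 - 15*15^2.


x^2 - d*y^2
= 25^2 - 15*15^2
= 625 - 3375
= -2750

-2750


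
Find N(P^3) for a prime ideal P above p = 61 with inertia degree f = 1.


N(P^a) = p^(a*f)
= 61^(3*1)
= 61^3
= 226981

226981


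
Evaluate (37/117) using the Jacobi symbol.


Compute (37/117) via quadratic reciprocity:
  reciprocity: (37/117) -> +(117/37)
  reduce: (6/37)
  pull out 2: (2/37) = -1  (since 37 mod 8 = 5)
  reciprocity: (3/37) -> +(37/3)
  reduce: (1/3)
  (1/3) = 1
Product of signs = -1

-1


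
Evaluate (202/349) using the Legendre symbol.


p = 349 is prime, so compute (202/349) with the reciprocity algorithm (Jacobi-symbol steps: pull out 2s via (2/n), flip via reciprocity, reduce):
  pull out 2: (2/349) = -1  (since 349 mod 8 = 5)
  reciprocity: (101/349) -> +(349/101)
  reduce: (46/101)
  pull out 2: (2/101) = -1  (since 101 mod 8 = 5)
  reciprocity: (23/101) -> +(101/23)
  reduce: (9/23)
  reciprocity: (9/23) -> +(23/9)
  reduce: (5/9)
  reciprocity: (5/9) -> +(9/5)
  reduce: (4/5)
  pull out 2: (2/5) = -1  (since 5 mod 8 = 5)
  pull out 2: (2/5) = -1  (since 5 mod 8 = 5)
  (1/5) = 1
Product of signs = 1
(202/349) = 1

1


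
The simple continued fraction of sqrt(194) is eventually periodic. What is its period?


Run the CF algorithm for sqrt(194).
a_0 = floor(sqrt(194)) = 13; set m_0=0, q_0=1.
Recurrence: m' = q*a - m,  q' = (d - m'^2)/q,  a' = floor((a_0 + m')/q').
  step 1: m=13, q=25, a=1
  step 2: m=12, q=2, a=12
  step 3: m=12, q=25, a=1
  step 4: m=13, q=1, a=26
a_4 = 2*a_0 = 26, so the period closes here.
sqrt(194) = [13; 1, 12, 1, 26]
Period length = 4

4


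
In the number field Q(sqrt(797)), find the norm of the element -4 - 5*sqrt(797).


N(a + b*sqrt(d)) = a^2 - d*b^2
= (-4)^2 - (797)*(-5)^2
= 16 - 19925
= -19909

-19909


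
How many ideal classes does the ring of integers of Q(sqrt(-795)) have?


K = Q(sqrt(-795)). d mod 4 = 1, so D = disc(K) = d = -795
h(K) equals the number of primitive reduced positive-definite forms (a, b, c) = a*x^2 + b*x*y + c*y^2 with b^2 - 4ac = D,
where reduced means |b| <= a <= c, with b >= 0 whenever |b| = a or a = c, and primitive means gcd(a, b, c) = 1.
Reduced forces 3a^2 <= |D| = 795, so 1 <= a <= 16; b must have the parity of D, and c = (b^2 - D)/(4a) must be an integer >= a.
Enumerate a = 1..16, b in [-a, a]:
  a=1: (1, 1, 199)  [1]
  a=2: none
  a=3: (3, 3, 67)  [1]
  a=4: none
  a=5: (5, 5, 41)  [1]
  a=6..14: none
  a=15: (15, 15, 17)  [1]
  a=16: none
Total reduced forms: 1 + 1 + 1 + 1 = 4
h = 4

4


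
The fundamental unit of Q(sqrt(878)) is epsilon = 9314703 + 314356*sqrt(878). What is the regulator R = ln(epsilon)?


epsilon = 9314703 + 314356*sqrt(878)
= 1.8629e+07
R = ln(1.8629e+07)
= 16.7403

16.7403


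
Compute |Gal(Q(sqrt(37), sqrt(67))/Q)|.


The 2 square roots of distinct primes are multiplicatively independent over Q,
so [K:Q] = 2^2 and Gal(K/Q) is isomorphic to (Z/2Z)^2.
|Gal| = 2^2 = 4

4


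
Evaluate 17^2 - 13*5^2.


x^2 - d*y^2
= 17^2 - 13*5^2
= 289 - 325
= -36

-36


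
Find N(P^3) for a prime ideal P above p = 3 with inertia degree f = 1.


N(P^a) = p^(a*f)
= 3^(3*1)
= 3^3
= 27

27


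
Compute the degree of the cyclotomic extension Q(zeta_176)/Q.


The degree equals Euler's totient phi(176).
176 = 2^4 * 11
phi(176) = 80

80


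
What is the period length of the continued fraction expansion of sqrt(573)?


Run the CF algorithm for sqrt(573).
a_0 = floor(sqrt(573)) = 23; set m_0=0, q_0=1.
Recurrence: m' = q*a - m,  q' = (d - m'^2)/q,  a' = floor((a_0 + m')/q').
  step 1: m=23, q=44, a=1
  step 2: m=21, q=3, a=14
  step 3: m=21, q=44, a=1
  step 4: m=23, q=1, a=46
a_4 = 2*a_0 = 46, so the period closes here.
sqrt(573) = [23; 1, 14, 1, 46]
Period length = 4

4


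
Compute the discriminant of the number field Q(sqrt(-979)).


For K = Q(sqrt(d)) with d squarefree: disc(K) = d if d = 1 mod 4, and disc(K) = 4d if d = 2 or 3 mod 4.
Here d = -979, and d mod 4 = 1.
d = 1 mod 4 (O_K = Z[(1+sqrt(d))/2]), so disc(K) = d = -979

-979


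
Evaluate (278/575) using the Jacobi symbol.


Compute (278/575) via quadratic reciprocity:
  pull out 2: (2/575) = +1  (since 575 mod 8 = 7)
  reciprocity: (139/575) -> -(575/139)
  reduce: (19/139)
  reciprocity: (19/139) -> -(139/19)
  reduce: (6/19)
  pull out 2: (2/19) = -1  (since 19 mod 8 = 3)
  reciprocity: (3/19) -> -(19/3)
  reduce: (1/3)
  (1/3) = 1
Product of signs = 1

1


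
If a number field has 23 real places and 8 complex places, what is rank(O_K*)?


By Dirichlet's unit theorem:
rank = r1 + r2 - 1
= 23 + 8 - 1
= 30

30


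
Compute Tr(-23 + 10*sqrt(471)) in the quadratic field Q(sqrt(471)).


Tr(a + b*sqrt(d)) = (a + b*sqrt(d)) + (a - b*sqrt(d)) = 2a
= 2 * (-23)
= -46

-46


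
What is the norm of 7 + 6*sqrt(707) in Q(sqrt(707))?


N(a + b*sqrt(d)) = a^2 - d*b^2
= (7)^2 - (707)*(6)^2
= 49 - 25452
= -25403

-25403


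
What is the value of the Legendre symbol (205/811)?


p = 811 is prime, so compute (205/811) with the reciprocity algorithm (Jacobi-symbol steps: pull out 2s via (2/n), flip via reciprocity, reduce):
  reciprocity: (205/811) -> +(811/205)
  reduce: (196/205)
  pull out 2: (2/205) = -1  (since 205 mod 8 = 5)
  pull out 2: (2/205) = -1  (since 205 mod 8 = 5)
  reciprocity: (49/205) -> +(205/49)
  reduce: (9/49)
  reciprocity: (9/49) -> +(49/9)
  reduce: (4/9)
  pull out 2: (2/9) = +1  (since 9 mod 8 = 1)
  pull out 2: (2/9) = +1  (since 9 mod 8 = 1)
  (1/9) = 1
Product of signs = 1
(205/811) = 1

1


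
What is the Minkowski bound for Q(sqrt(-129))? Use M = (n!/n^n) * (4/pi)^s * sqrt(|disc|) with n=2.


d = -129, d mod 4 = 3, so disc(K) = 4d = -516; |disc(K)| = 516
Imaginary quadratic field, so n = 2, s = r2 = 1, r1 = 0
M = (n!/n^n) * (4/pi)^s * sqrt(|disc(K)|) = (2!/2^2) * (4/pi)^1 * sqrt(516)
= 0.5 * 1.273240 * 22.715633
= 14.4612

14.4612


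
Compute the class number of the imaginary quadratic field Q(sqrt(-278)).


K = Q(sqrt(-278)). d mod 4 = 2, so D = disc(K) = 4d = -1112
h(K) equals the number of primitive reduced positive-definite forms (a, b, c) = a*x^2 + b*x*y + c*y^2 with b^2 - 4ac = D,
where reduced means |b| <= a <= c, with b >= 0 whenever |b| = a or a = c, and primitive means gcd(a, b, c) = 1.
Reduced forces 3a^2 <= |D| = 1112, so 1 <= a <= 19; b must have the parity of D, and c = (b^2 - D)/(4a) must be an integer >= a.
Enumerate a = 1..19, b in [-a, a]:
  a=1: (1, 0, 278)  [1]
  a=2: (2, 0, 139)  [1]
  a=3: (3, -2, 93), (3, 2, 93)  [2]
  a=4..5: none
  a=6: (6, -4, 47), (6, 4, 47)  [2]
  a=7: (7, -6, 41), (7, 6, 41)  [2]
  a=8: none
  a=9: (9, -2, 31), (9, 2, 31)  [2]
  a=10..13: none
  a=14: (14, -8, 21), (14, 8, 21)  [2]
  a=15..17: none
  a=18: (18, -16, 19), (18, 16, 19)  [2]
  a=19: none
Total reduced forms: 1 + 1 + 2 + 2 + 2 + 2 + 2 + 2 = 14
h = 14

14


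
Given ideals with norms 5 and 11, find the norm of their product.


N(IJ) = N(I) * N(J)
= 5 * 11
= 55

55


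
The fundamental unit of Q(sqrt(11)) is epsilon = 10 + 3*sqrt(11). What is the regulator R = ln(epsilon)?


epsilon = 10 + 3*sqrt(11)
= 19.9499
R = ln(19.9499)
= 2.9932

2.9932


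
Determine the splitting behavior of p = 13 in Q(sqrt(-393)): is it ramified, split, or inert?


K = Q(sqrt(-393)). Since d mod 4 = 3, disc(K) = -1572.
Check p | disc: -1572 mod 13 = 1.
p does not divide disc. Compute Legendre symbol (d/p):
10^((13-1)/2) mod 13 = 1
(d/p) = 1, so p splits: (p) = P*P' with e=1, f=1, g=2.
Therefore p is split.

split


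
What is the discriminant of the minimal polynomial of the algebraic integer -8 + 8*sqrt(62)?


The element -8 + 8*sqrt(62) has minimal polynomial:
x^2 + 16*x - 3904
Discriminant = (16)^2 - 4*(-3904)
= 256 + 15616
= 15872

15872


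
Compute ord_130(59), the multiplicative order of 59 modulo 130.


We want ord_130(59), the smallest k >= 1 with 59^k = 1 mod 130.
n = 130 = 2 * 5 * 13, phi(130) = 48; the order divides phi(n).
Divisors of 48: 1, 2, 3, 4, 6, 8, 12, 16, 24, 48
Repeated squaring mod 130: 59^1 = 59, 59^2 = 101, 59^4 = 61, 59^8 = 81, 59^16 = 61, 59^32 = 81
Test divisors in increasing order:
  k=1: 59^1 = 59 mod 130
  k=2: 59^2 = 101 mod 130
  k=3: 59^3 = 101 * 59 = 109 mod 130
  k=4: 59^4 = 61 mod 130
  k=6: 59^6 = 61 * 101 = 51 mod 130
  k=8: 59^8 = 81 mod 130
  k=12: 59^12 = 81 * 61 = 1 mod 130  <- first divisor giving 1
Order = 12

12


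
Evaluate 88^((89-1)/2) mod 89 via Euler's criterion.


p = 89 is prime and the exponent is (p-1)/2 = 44, so by Euler's criterion 88^44 = (88/89) = +1 or -1 mod 89.
Compute by square-and-multiply:
  44 = 32 + 8 + 4 (binary 101100)
  Repeated squaring mod 89: 88^1 = 88, 88^2 = 1, 88^4 = 1, 88^8 = 1, 88^16 = 1, 88^32 = 1
  88^44 = 88^32 * 88^8 * 88^4 = 1 * 1 * 1 mod 89
    1 * 1 = 1 = 1 mod 89
    1 * 1 = 1 = 1 mod 89
  88^44 = 1 mod 89
Result 1: 88 is a quadratic residue mod 89.
88^44 mod 89 = 1

1


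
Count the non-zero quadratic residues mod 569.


For prime p, the number of non-zero quadratic residues is (p-1)/2.
= (569-1)/2
= 284

284


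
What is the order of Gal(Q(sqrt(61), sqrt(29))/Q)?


The 2 square roots of distinct primes are multiplicatively independent over Q,
so [K:Q] = 2^2 and Gal(K/Q) is isomorphic to (Z/2Z)^2.
|Gal| = 2^2 = 4

4


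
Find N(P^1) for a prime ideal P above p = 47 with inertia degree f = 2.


N(P^a) = p^(a*f)
= 47^(1*2)
= 47^2
= 2209

2209


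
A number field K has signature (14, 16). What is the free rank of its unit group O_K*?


By Dirichlet's unit theorem:
rank = r1 + r2 - 1
= 14 + 16 - 1
= 29

29


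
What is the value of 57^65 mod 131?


p = 131 is prime and the exponent is (p-1)/2 = 65, so by Euler's criterion 57^65 = (57/131) = +1 or -1 mod 131.
Compute by square-and-multiply:
  65 = 64 + 1 (binary 1000001)
  Repeated squaring mod 131: 57^1 = 57, 57^2 = 105, 57^4 = 21, 57^8 = 48, 57^16 = 77, 57^32 = 34, 57^64 = 108
  57^65 = 57^64 * 57^1 = 108 * 57 mod 131
    108 * 57 = 6156 = 130 mod 131
  57^65 = 130 mod 131
Result 130 = p - 1 = -1 mod 131: 57 is a quadratic non-residue mod 131. As a residue in [0, p-1] the value is 130.
57^65 mod 131 = 130

130


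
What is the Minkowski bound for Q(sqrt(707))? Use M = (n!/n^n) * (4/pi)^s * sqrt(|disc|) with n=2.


d = 707, d mod 4 = 3, so disc(K) = 4d = 2828; |disc(K)| = 2828
Real quadratic field, so n = 2, s = r2 = 0, r1 = 2
M = (n!/n^n) * (4/pi)^s * sqrt(|disc(K)|) = (2!/2^2) * (4/pi)^0 * sqrt(2828)
= 0.5 * 1.000000 * 53.178943
= 26.5895

26.5895


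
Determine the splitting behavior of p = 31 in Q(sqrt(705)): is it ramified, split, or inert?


K = Q(sqrt(705)). Since d mod 4 = 1, disc(K) = 705.
Check p | disc: 705 mod 31 = 23.
p does not divide disc. Compute Legendre symbol (d/p):
23^((31-1)/2) mod 31 = -1
(d/p) = -1, so p is inert: (p) stays prime with e=1, f=2, g=1.
Therefore p is inert.

inert


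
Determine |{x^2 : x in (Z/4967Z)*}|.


For prime p, the number of non-zero quadratic residues is (p-1)/2.
= (4967-1)/2
= 2483

2483


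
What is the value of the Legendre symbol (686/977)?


p = 977 is prime, so compute (686/977) with the reciprocity algorithm (Jacobi-symbol steps: pull out 2s via (2/n), flip via reciprocity, reduce):
  pull out 2: (2/977) = +1  (since 977 mod 8 = 1)
  reciprocity: (343/977) -> +(977/343)
  reduce: (291/343)
  reciprocity: (291/343) -> -(343/291)
  reduce: (52/291)
  pull out 2: (2/291) = -1  (since 291 mod 8 = 3)
  pull out 2: (2/291) = -1  (since 291 mod 8 = 3)
  reciprocity: (13/291) -> +(291/13)
  reduce: (5/13)
  reciprocity: (5/13) -> +(13/5)
  reduce: (3/5)
  reciprocity: (3/5) -> +(5/3)
  reduce: (2/3)
  pull out 2: (2/3) = -1  (since 3 mod 8 = 3)
  (1/3) = 1
Product of signs = 1
(686/977) = 1

1


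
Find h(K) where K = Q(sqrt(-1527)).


K = Q(sqrt(-1527)). d mod 4 = 1, so D = disc(K) = d = -1527
h(K) equals the number of primitive reduced positive-definite forms (a, b, c) = a*x^2 + b*x*y + c*y^2 with b^2 - 4ac = D,
where reduced means |b| <= a <= c, with b >= 0 whenever |b| = a or a = c, and primitive means gcd(a, b, c) = 1.
Reduced forces 3a^2 <= |D| = 1527, so 1 <= a <= 22; b must have the parity of D, and c = (b^2 - D)/(4a) must be an integer >= a.
Enumerate a = 1..22, b in [-a, a]:
  a=1: (1, 1, 382)  [1]
  a=2: (2, -1, 191), (2, 1, 191)  [2]
  a=3: (3, 3, 128)  [1]
  a=4: (4, -3, 96), (4, 3, 96)  [2]
  a=5: none
  a=6: (6, -3, 64), (6, 3, 64)  [2]
  a=7: none
  a=8: (8, -3, 48), (8, 3, 48)  [2]
  a=9..11: none
  a=12: (12, -3, 32), (12, 3, 32)  [2]
  a=13..15: none
  a=16: (16, -3, 24), (16, 3, 24)  [2]
  a=17..22: none
Total reduced forms: 1 + 2 + 1 + 2 + 2 + 2 + 2 + 2 = 14
h = 14

14


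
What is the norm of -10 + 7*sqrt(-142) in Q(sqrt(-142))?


N(a + b*sqrt(d)) = a^2 - d*b^2
= (-10)^2 - (-142)*(7)^2
= 100 + 6958
= 7058

7058


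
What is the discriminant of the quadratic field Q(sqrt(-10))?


For K = Q(sqrt(d)) with d squarefree: disc(K) = d if d = 1 mod 4, and disc(K) = 4d if d = 2 or 3 mod 4.
Here d = -10, and d mod 4 = 2.
d = 2 mod 4, not 1 (O_K = Z[sqrt(d)]), so disc(K) = 4d = 4 * (-10) = -40

-40


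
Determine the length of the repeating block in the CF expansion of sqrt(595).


Run the CF algorithm for sqrt(595).
a_0 = floor(sqrt(595)) = 24; set m_0=0, q_0=1.
Recurrence: m' = q*a - m,  q' = (d - m'^2)/q,  a' = floor((a_0 + m')/q').
  step 1: m=24, q=19, a=2
  step 2: m=14, q=21, a=1
  step 3: m=7, q=26, a=1
  step 4: m=19, q=9, a=4
  step 5: m=17, q=34, a=1
  step 6: m=17, q=9, a=4
  step 7: m=19, q=26, a=1
  step 8: m=7, q=21, a=1
  step 9: m=14, q=19, a=2
  step 10: m=24, q=1, a=48
a_10 = 2*a_0 = 48, so the period closes here.
sqrt(595) = [24; 2, 1, 1, 4, 1, 4, 1, 1, 2, 48]
Period length = 10

10


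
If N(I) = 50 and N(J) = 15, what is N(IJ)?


N(IJ) = N(I) * N(J)
= 50 * 15
= 750

750


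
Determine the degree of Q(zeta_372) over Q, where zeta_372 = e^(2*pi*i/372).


The degree equals Euler's totient phi(372).
372 = 2^2 * 3 * 31
phi(372) = 120

120


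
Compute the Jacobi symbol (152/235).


Compute (152/235) via quadratic reciprocity:
  pull out 2: (2/235) = -1  (since 235 mod 8 = 3)
  pull out 2: (2/235) = -1  (since 235 mod 8 = 3)
  pull out 2: (2/235) = -1  (since 235 mod 8 = 3)
  reciprocity: (19/235) -> -(235/19)
  reduce: (7/19)
  reciprocity: (7/19) -> -(19/7)
  reduce: (5/7)
  reciprocity: (5/7) -> +(7/5)
  reduce: (2/5)
  pull out 2: (2/5) = -1  (since 5 mod 8 = 5)
  (1/5) = 1
Product of signs = 1

1


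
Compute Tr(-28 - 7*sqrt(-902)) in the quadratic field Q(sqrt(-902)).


Tr(a + b*sqrt(d)) = (a + b*sqrt(d)) + (a - b*sqrt(d)) = 2a
= 2 * (-28)
= -56

-56


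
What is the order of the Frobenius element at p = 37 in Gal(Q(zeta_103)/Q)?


The Frobenius at p in Gal(Q(zeta_n)/Q) = (Z/nZ)* is the class of p, so its order is ord_103(37), the smallest k >= 1 with 37^k = 1 mod 103.
n = 103 = 103, phi(103) = 102; the order divides phi(n).
Divisors of 102: 1, 2, 3, 6, 17, 34, 51, 102
Repeated squaring mod 103: 37^1 = 37, 37^2 = 30, 37^4 = 76, 37^8 = 8, 37^16 = 64, 37^32 = 79, 37^64 = 61
Test divisors in increasing order:
  k=1: 37^1 = 37 mod 103
  k=2: 37^2 = 30 mod 103
  k=3: 37^3 = 30 * 37 = 80 mod 103
  k=6: 37^6 = 76 * 30 = 14 mod 103
  k=17: 37^17 = 64 * 37 = 102 mod 103
  k=34: 37^34 = 79 * 30 = 1 mod 103  <- first divisor giving 1
Order = 34

34


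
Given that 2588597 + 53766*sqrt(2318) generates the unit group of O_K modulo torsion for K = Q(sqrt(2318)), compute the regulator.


epsilon = 2588597 + 53766*sqrt(2318)
= 5.1772e+06
R = ln(5.1772e+06)
= 15.4598

15.4598


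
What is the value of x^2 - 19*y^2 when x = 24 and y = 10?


x^2 - d*y^2
= 24^2 - 19*10^2
= 576 - 1900
= -1324

-1324


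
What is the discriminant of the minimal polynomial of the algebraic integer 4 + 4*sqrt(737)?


The element 4 + 4*sqrt(737) has minimal polynomial:
x^2 - 8*x - 11776
Discriminant = (-8)^2 - 4*(-11776)
= 64 + 47104
= 47168

47168


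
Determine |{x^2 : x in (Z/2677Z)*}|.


For prime p, the number of non-zero quadratic residues is (p-1)/2.
= (2677-1)/2
= 1338

1338


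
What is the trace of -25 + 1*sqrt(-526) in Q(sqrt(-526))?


Tr(a + b*sqrt(d)) = (a + b*sqrt(d)) + (a - b*sqrt(d)) = 2a
= 2 * (-25)
= -50

-50


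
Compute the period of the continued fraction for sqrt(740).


Run the CF algorithm for sqrt(740).
a_0 = floor(sqrt(740)) = 27; set m_0=0, q_0=1.
Recurrence: m' = q*a - m,  q' = (d - m'^2)/q,  a' = floor((a_0 + m')/q').
  step 1: m=27, q=11, a=4
  step 2: m=17, q=41, a=1
  step 3: m=24, q=4, a=12
  step 4: m=24, q=41, a=1
  step 5: m=17, q=11, a=4
  step 6: m=27, q=1, a=54
a_6 = 2*a_0 = 54, so the period closes here.
sqrt(740) = [27; 4, 1, 12, 1, 4, 54]
Period length = 6

6


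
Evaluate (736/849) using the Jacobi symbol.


Compute (736/849) via quadratic reciprocity:
  pull out 2: (2/849) = +1  (since 849 mod 8 = 1)
  pull out 2: (2/849) = +1  (since 849 mod 8 = 1)
  pull out 2: (2/849) = +1  (since 849 mod 8 = 1)
  pull out 2: (2/849) = +1  (since 849 mod 8 = 1)
  pull out 2: (2/849) = +1  (since 849 mod 8 = 1)
  reciprocity: (23/849) -> +(849/23)
  reduce: (21/23)
  reciprocity: (21/23) -> +(23/21)
  reduce: (2/21)
  pull out 2: (2/21) = -1  (since 21 mod 8 = 5)
  (1/21) = 1
Product of signs = -1

-1


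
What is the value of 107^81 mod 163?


p = 163 is prime and the exponent is (p-1)/2 = 81, so by Euler's criterion 107^81 = (107/163) = +1 or -1 mod 163.
Compute by square-and-multiply:
  81 = 64 + 16 + 1 (binary 1010001)
  Repeated squaring mod 163: 107^1 = 107, 107^2 = 39, 107^4 = 54, 107^8 = 145, 107^16 = 161, 107^32 = 4, 107^64 = 16
  107^81 = 107^64 * 107^16 * 107^1 = 16 * 161 * 107 mod 163
    16 * 161 = 2576 = 131 mod 163
    131 * 107 = 14017 = 162 mod 163
  107^81 = 162 mod 163
Result 162 = p - 1 = -1 mod 163: 107 is a quadratic non-residue mod 163. As a residue in [0, p-1] the value is 162.
107^81 mod 163 = 162

162


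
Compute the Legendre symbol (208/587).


p = 587 is prime, so compute (208/587) with the reciprocity algorithm (Jacobi-symbol steps: pull out 2s via (2/n), flip via reciprocity, reduce):
  pull out 2: (2/587) = -1  (since 587 mod 8 = 3)
  pull out 2: (2/587) = -1  (since 587 mod 8 = 3)
  pull out 2: (2/587) = -1  (since 587 mod 8 = 3)
  pull out 2: (2/587) = -1  (since 587 mod 8 = 3)
  reciprocity: (13/587) -> +(587/13)
  reduce: (2/13)
  pull out 2: (2/13) = -1  (since 13 mod 8 = 5)
  (1/13) = 1
Product of signs = -1
(208/587) = -1

-1


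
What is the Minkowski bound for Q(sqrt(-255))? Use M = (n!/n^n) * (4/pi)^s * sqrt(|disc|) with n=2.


d = -255, d mod 4 = 1, so disc(K) = d = -255; |disc(K)| = 255
Imaginary quadratic field, so n = 2, s = r2 = 1, r1 = 0
M = (n!/n^n) * (4/pi)^s * sqrt(|disc(K)|) = (2!/2^2) * (4/pi)^1 * sqrt(255)
= 0.5 * 1.273240 * 15.968719
= 10.1660

10.1660


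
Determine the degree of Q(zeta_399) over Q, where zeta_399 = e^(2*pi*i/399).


The degree equals Euler's totient phi(399).
399 = 3 * 7 * 19
phi(399) = 216

216


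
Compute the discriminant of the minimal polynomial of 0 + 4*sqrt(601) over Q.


The element 0 + 4*sqrt(601) has minimal polynomial:
x^2 + 0*x - 9616
Discriminant = (0)^2 - 4*(-9616)
= 0 + 38464
= 38464

38464


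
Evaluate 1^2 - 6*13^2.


x^2 - d*y^2
= 1^2 - 6*13^2
= 1 - 1014
= -1013

-1013


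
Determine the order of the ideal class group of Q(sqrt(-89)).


K = Q(sqrt(-89)). d mod 4 = 3, so D = disc(K) = 4d = -356
h(K) equals the number of primitive reduced positive-definite forms (a, b, c) = a*x^2 + b*x*y + c*y^2 with b^2 - 4ac = D,
where reduced means |b| <= a <= c, with b >= 0 whenever |b| = a or a = c, and primitive means gcd(a, b, c) = 1.
Reduced forces 3a^2 <= |D| = 356, so 1 <= a <= 10; b must have the parity of D, and c = (b^2 - D)/(4a) must be an integer >= a.
Enumerate a = 1..10, b in [-a, a]:
  a=1: (1, 0, 89)  [1]
  a=2: (2, 2, 45)  [1]
  a=3: (3, -2, 30), (3, 2, 30)  [2]
  a=4: none
  a=5: (5, -2, 18), (5, 2, 18)  [2]
  a=6: (6, -2, 15), (6, 2, 15)  [2]
  a=7: (7, -6, 14), (7, 6, 14)  [2]
  a=8: none
  a=9: (9, -2, 10), (9, 2, 10)  [2]
  a=10: none
Total reduced forms: 1 + 1 + 2 + 2 + 2 + 2 + 2 = 12
h = 12

12


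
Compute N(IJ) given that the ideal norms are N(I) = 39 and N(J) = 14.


N(IJ) = N(I) * N(J)
= 39 * 14
= 546

546


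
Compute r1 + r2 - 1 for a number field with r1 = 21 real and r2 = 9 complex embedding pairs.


By Dirichlet's unit theorem:
rank = r1 + r2 - 1
= 21 + 9 - 1
= 29

29


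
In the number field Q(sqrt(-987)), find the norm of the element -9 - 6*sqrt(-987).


N(a + b*sqrt(d)) = a^2 - d*b^2
= (-9)^2 - (-987)*(-6)^2
= 81 + 35532
= 35613

35613


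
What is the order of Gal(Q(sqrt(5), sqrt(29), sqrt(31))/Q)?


The 3 square roots of distinct primes are multiplicatively independent over Q,
so [K:Q] = 2^3 and Gal(K/Q) is isomorphic to (Z/2Z)^3.
|Gal| = 2^3 = 8

8


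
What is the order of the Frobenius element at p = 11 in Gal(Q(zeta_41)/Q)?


The Frobenius at p in Gal(Q(zeta_n)/Q) = (Z/nZ)* is the class of p, so its order is ord_41(11), the smallest k >= 1 with 11^k = 1 mod 41.
n = 41 = 41, phi(41) = 40; the order divides phi(n).
Divisors of 40: 1, 2, 4, 5, 8, 10, 20, 40
Repeated squaring mod 41: 11^1 = 11, 11^2 = 39, 11^4 = 4, 11^8 = 16, 11^16 = 10, 11^32 = 18
Test divisors in increasing order:
  k=1: 11^1 = 11 mod 41
  k=2: 11^2 = 39 mod 41
  k=4: 11^4 = 4 mod 41
  k=5: 11^5 = 4 * 11 = 3 mod 41
  k=8: 11^8 = 16 mod 41
  k=10: 11^10 = 16 * 39 = 9 mod 41
  k=20: 11^20 = 10 * 4 = 40 mod 41
  k=40: 11^40 = 18 * 16 = 1 mod 41  <- first divisor giving 1
Order = 40

40


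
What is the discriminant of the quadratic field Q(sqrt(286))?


For K = Q(sqrt(d)) with d squarefree: disc(K) = d if d = 1 mod 4, and disc(K) = 4d if d = 2 or 3 mod 4.
Here d = 286, and d mod 4 = 2.
d = 2 mod 4, not 1 (O_K = Z[sqrt(d)]), so disc(K) = 4d = 4 * (286) = 1144

1144


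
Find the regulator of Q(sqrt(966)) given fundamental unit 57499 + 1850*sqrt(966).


epsilon = 57499 + 1850*sqrt(966)
= 114998.0000
R = ln(114998.0000)
= 11.6527

11.6527


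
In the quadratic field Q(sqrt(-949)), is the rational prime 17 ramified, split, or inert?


K = Q(sqrt(-949)). Since d mod 4 = 3, disc(K) = -3796.
Check p | disc: -3796 mod 17 = 12.
p does not divide disc. Compute Legendre symbol (d/p):
3^((17-1)/2) mod 17 = -1
(d/p) = -1, so p is inert: (p) stays prime with e=1, f=2, g=1.
Therefore p is inert.

inert


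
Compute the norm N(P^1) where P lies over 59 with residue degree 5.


N(P^a) = p^(a*f)
= 59^(1*5)
= 59^5
= 714924299

714924299


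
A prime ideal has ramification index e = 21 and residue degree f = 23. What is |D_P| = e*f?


|D_P| = e * f
= 21 * 23
= 483

483


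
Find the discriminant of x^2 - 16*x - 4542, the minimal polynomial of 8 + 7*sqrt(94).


The element 8 + 7*sqrt(94) has minimal polynomial:
x^2 - 16*x - 4542
Discriminant = (-16)^2 - 4*(-4542)
= 256 + 18168
= 18424

18424


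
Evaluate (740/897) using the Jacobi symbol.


Compute (740/897) via quadratic reciprocity:
  pull out 2: (2/897) = +1  (since 897 mod 8 = 1)
  pull out 2: (2/897) = +1  (since 897 mod 8 = 1)
  reciprocity: (185/897) -> +(897/185)
  reduce: (157/185)
  reciprocity: (157/185) -> +(185/157)
  reduce: (28/157)
  pull out 2: (2/157) = -1  (since 157 mod 8 = 5)
  pull out 2: (2/157) = -1  (since 157 mod 8 = 5)
  reciprocity: (7/157) -> +(157/7)
  reduce: (3/7)
  reciprocity: (3/7) -> -(7/3)
  reduce: (1/3)
  (1/3) = 1
Product of signs = -1

-1


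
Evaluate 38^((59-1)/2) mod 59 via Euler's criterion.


p = 59 is prime and the exponent is (p-1)/2 = 29, so by Euler's criterion 38^29 = (38/59) = +1 or -1 mod 59.
Compute by square-and-multiply:
  29 = 16 + 8 + 4 + 1 (binary 11101)
  Repeated squaring mod 59: 38^1 = 38, 38^2 = 28, 38^4 = 17, 38^8 = 53, 38^16 = 36
  38^29 = 38^16 * 38^8 * 38^4 * 38^1 = 36 * 53 * 17 * 38 mod 59
    36 * 53 = 1908 = 20 mod 59
    20 * 17 = 340 = 45 mod 59
    45 * 38 = 1710 = 58 mod 59
  38^29 = 58 mod 59
Result 58 = p - 1 = -1 mod 59: 38 is a quadratic non-residue mod 59. As a residue in [0, p-1] the value is 58.
38^29 mod 59 = 58

58


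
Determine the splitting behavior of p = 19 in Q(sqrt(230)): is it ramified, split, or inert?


K = Q(sqrt(230)). Since d mod 4 = 2, disc(K) = 920.
Check p | disc: 920 mod 19 = 8.
p does not divide disc. Compute Legendre symbol (d/p):
2^((19-1)/2) mod 19 = -1
(d/p) = -1, so p is inert: (p) stays prime with e=1, f=2, g=1.
Therefore p is inert.

inert


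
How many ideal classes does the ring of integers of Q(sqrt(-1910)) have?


K = Q(sqrt(-1910)). d mod 4 = 2, so D = disc(K) = 4d = -7640
h(K) equals the number of primitive reduced positive-definite forms (a, b, c) = a*x^2 + b*x*y + c*y^2 with b^2 - 4ac = D,
where reduced means |b| <= a <= c, with b >= 0 whenever |b| = a or a = c, and primitive means gcd(a, b, c) = 1.
Reduced forces 3a^2 <= |D| = 7640, so 1 <= a <= 50; b must have the parity of D, and c = (b^2 - D)/(4a) must be an integer >= a.
Enumerate a = 1..50, b in [-a, a]:
  a=1: (1, 0, 1910)  [1]
  a=2: (2, 0, 955)  [1]
  a=3: (3, -2, 637), (3, 2, 637)  [2]
  a=4: none
  a=5: (5, 0, 382)  [1]
  a=6: (6, -4, 319), (6, 4, 319)  [2]
  a=7: (7, -2, 273), (7, 2, 273)  [2]
  a=8: none
  a=9: (9, -8, 214), (9, 8, 214)  [2]
  a=10: (10, 0, 191)  [1]
  a=11: (11, -4, 174), (11, 4, 174)  [2]
  a=12: none
  a=13: (13, -2, 147), (13, 2, 147)  [2]
  a=14: (14, -12, 139), (14, 12, 139)  [2]
  a=15: (15, -10, 129), (15, 10, 129)  [2]
  a=16..17: none
  a=18: (18, -8, 107), (18, 8, 107)  [2]
  a=19: (19, -6, 101), (19, 6, 101)  [2]
  a=20: none
  a=21: (21, -16, 94), (21, -2, 91), (21, 2, 91), (21, 16, 94)  [4]
  a=22: (22, -4, 87), (22, 4, 87)  [2]
  a=23..25: none
  a=26: (26, -24, 79), (26, 24, 79)  [2]
  a=27: (27, -26, 77), (27, 26, 77)  [2]
  a=28: none
  a=29: (29, -4, 66), (29, 4, 66)  [2]
  a=30: (30, -20, 67), (30, 20, 67)  [2]
  a=31..32: none
  a=33: (33, -26, 63), (33, -4, 58), (33, 4, 58), (33, 26, 63)  [4]
  a=34: none
  a=35: (35, -30, 61), (35, 30, 61)  [2]
  a=36..37: none
  a=38: (38, -32, 57), (38, 32, 57)  [2]
  a=39: (39, -28, 54), (39, -2, 49), (39, 2, 49), (39, 28, 54)  [4]
  a=40..41: none
  a=42: (42, -40, 55), (42, -16, 47), (42, 16, 47), (42, 40, 55)  [4]
  a=43: (43, -10, 45), (43, 10, 45)  [2]
  a=44..50: none
Total reduced forms: 1 + 1 + 2 + 1 + 2 + 2 + 2 + 1 + 2 + 2 + 2 + 2 + 2 + 2 + 4 + 2 + 2 + 2 + 2 + 2 + 4 + 2 + 2 + 4 + 4 + 2 = 56
h = 56

56


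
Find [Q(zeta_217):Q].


The degree equals Euler's totient phi(217).
217 = 7 * 31
phi(217) = 180

180


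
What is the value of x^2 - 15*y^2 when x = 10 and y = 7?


x^2 - d*y^2
= 10^2 - 15*7^2
= 100 - 735
= -635

-635


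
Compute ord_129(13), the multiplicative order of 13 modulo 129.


We want ord_129(13), the smallest k >= 1 with 13^k = 1 mod 129.
n = 129 = 3 * 43, phi(129) = 84; the order divides phi(n).
Divisors of 84: 1, 2, 3, 4, 6, 7, 12, 14, 21, 28, 42, 84
Repeated squaring mod 129: 13^1 = 13, 13^2 = 40, 13^4 = 52, 13^8 = 124, 13^16 = 25, 13^32 = 109, 13^64 = 13
Test divisors in increasing order:
  k=1: 13^1 = 13 mod 129
  k=2: 13^2 = 40 mod 129
  k=3: 13^3 = 40 * 13 = 4 mod 129
  k=4: 13^4 = 52 mod 129
  k=6: 13^6 = 52 * 40 = 16 mod 129
  k=7: 13^7 = 52 * 40 * 13 = 79 mod 129
  k=12: 13^12 = 124 * 52 = 127 mod 129
  k=14: 13^14 = 124 * 52 * 40 = 49 mod 129
  k=21: 13^21 = 25 * 52 * 13 = 1 mod 129  <- first divisor giving 1
Order = 21

21


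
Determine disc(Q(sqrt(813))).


For K = Q(sqrt(d)) with d squarefree: disc(K) = d if d = 1 mod 4, and disc(K) = 4d if d = 2 or 3 mod 4.
Here d = 813, and d mod 4 = 1.
d = 1 mod 4 (O_K = Z[(1+sqrt(d))/2]), so disc(K) = d = 813

813


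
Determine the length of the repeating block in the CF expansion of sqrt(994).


Run the CF algorithm for sqrt(994).
a_0 = floor(sqrt(994)) = 31; set m_0=0, q_0=1.
Recurrence: m' = q*a - m,  q' = (d - m'^2)/q,  a' = floor((a_0 + m')/q').
  step 1: m=31, q=33, a=1
  step 2: m=2, q=30, a=1
  step 3: m=28, q=7, a=8
  step 4: m=28, q=30, a=1
  step 5: m=2, q=33, a=1
  step 6: m=31, q=1, a=62
a_6 = 2*a_0 = 62, so the period closes here.
sqrt(994) = [31; 1, 1, 8, 1, 1, 62]
Period length = 6

6


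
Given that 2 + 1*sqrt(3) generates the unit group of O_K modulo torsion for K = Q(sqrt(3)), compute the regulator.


epsilon = 2 + 1*sqrt(3)
= 3.7321
R = ln(3.7321)
= 1.3170

1.3170


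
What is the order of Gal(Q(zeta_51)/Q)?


|Gal(Q(zeta_51)/Q)| = phi(51)
= 32

32


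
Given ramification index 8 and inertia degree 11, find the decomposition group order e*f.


|D_P| = e * f
= 8 * 11
= 88

88


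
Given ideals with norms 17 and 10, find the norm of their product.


N(IJ) = N(I) * N(J)
= 17 * 10
= 170

170


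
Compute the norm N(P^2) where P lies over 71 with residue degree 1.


N(P^a) = p^(a*f)
= 71^(2*1)
= 71^2
= 5041

5041


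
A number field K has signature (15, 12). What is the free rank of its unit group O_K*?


By Dirichlet's unit theorem:
rank = r1 + r2 - 1
= 15 + 12 - 1
= 26

26


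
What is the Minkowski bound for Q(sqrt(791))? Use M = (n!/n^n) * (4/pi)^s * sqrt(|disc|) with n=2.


d = 791, d mod 4 = 3, so disc(K) = 4d = 3164; |disc(K)| = 3164
Real quadratic field, so n = 2, s = r2 = 0, r1 = 2
M = (n!/n^n) * (4/pi)^s * sqrt(|disc(K)|) = (2!/2^2) * (4/pi)^0 * sqrt(3164)
= 0.5 * 1.000000 * 56.249444
= 28.1247

28.1247
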